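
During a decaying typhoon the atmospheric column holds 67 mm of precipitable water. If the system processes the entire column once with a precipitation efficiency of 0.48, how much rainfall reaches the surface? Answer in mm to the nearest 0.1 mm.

rainfall ≈ 32.2 mm

Rainfall = ε × PW = 0.48 × 67 = 32.2 mm.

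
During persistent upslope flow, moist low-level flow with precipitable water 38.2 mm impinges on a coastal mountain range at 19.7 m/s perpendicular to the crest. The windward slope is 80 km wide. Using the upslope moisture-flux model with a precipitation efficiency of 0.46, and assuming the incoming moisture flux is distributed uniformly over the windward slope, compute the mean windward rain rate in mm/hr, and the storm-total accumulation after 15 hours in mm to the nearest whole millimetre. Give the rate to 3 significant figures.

R ≈ 15.6 mm/hr; total ≈ 234 mm

Incoming column moisture flux per unit ridge length: F = V × PW = 19.7 × 38.2 = 752.54 mm·m/s.
Spread over the 80 km slope with efficiency ε = 0.46: R = ε·F/W = 0.46 × 752.54 / 80000 m = 4.327e-03 mm/s.
R = 4.327e-03 × 3600 = 15.6 mm/hr.
Over 15 h: total = 15.6 × 15 = 234 mm.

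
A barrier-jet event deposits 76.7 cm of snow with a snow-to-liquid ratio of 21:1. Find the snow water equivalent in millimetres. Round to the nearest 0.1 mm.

SWE ≈ 36.5 mm

SWE = snow depth / ratio = 76.7 cm / 21 = 3.652 cm = 36.5 mm.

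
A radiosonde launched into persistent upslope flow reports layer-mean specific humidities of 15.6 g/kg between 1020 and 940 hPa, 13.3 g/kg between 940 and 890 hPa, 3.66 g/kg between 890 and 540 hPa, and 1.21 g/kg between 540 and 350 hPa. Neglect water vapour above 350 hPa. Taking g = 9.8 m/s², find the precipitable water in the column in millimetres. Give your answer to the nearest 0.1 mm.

PW ≈ 34.9 mm

Precipitable water is the column-integrated vapour mass per unit area: PW = (1/g) Σ q̄ Δp, with q in kg/kg and Δp in Pa (1 kg/m² of water = 1 mm).
Layer 1020–940 hPa: Δp = 80 hPa = 8000 Pa, q̄ = 0.0156 kg/kg → 0.0156 × 8000 / 9.8 = 12.73 mm
Layer 940–890 hPa: Δp = 50 hPa = 5000 Pa, q̄ = 0.0133 kg/kg → 0.0133 × 5000 / 9.8 = 6.79 mm
Layer 890–540 hPa: Δp = 350 hPa = 35000 Pa, q̄ = 0.00366 kg/kg → 0.00366 × 35000 / 9.8 = 13.07 mm
Layer 540–350 hPa: Δp = 190 hPa = 19000 Pa, q̄ = 0.00121 kg/kg → 0.00121 × 19000 / 9.8 = 2.35 mm
PW = 12.73 + 6.79 + 13.07 + 2.35 = 34.94 ≈ 34.9 mm.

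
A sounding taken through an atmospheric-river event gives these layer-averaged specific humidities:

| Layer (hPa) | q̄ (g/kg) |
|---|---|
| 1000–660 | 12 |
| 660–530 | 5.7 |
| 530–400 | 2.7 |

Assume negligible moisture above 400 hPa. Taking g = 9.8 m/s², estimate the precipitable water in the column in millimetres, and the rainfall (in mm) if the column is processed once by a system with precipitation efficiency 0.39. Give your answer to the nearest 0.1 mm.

Precipitable water is the column-integrated vapour mass per unit area: PW = (1/g) Σ q̄ Δp, with q in kg/kg and Δp in Pa (1 kg/m² of water = 1 mm).
Layer 1000–660 hPa: Δp = 340 hPa = 34000 Pa, q̄ = 0.012 kg/kg → 0.012 × 34000 / 9.8 = 41.63 mm
Layer 660–530 hPa: Δp = 130 hPa = 13000 Pa, q̄ = 0.0057 kg/kg → 0.0057 × 13000 / 9.8 = 7.56 mm
Layer 530–400 hPa: Δp = 130 hPa = 13000 Pa, q̄ = 0.0027 kg/kg → 0.0027 × 13000 / 9.8 = 3.58 mm
PW = 41.63 + 7.56 + 3.58 = 52.77 ≈ 52.8 mm.
Rainfall = ε × PW = 0.39 × 52.8 = 20.6 mm.

PW ≈ 52.8 mm; rainfall ≈ 20.6 mm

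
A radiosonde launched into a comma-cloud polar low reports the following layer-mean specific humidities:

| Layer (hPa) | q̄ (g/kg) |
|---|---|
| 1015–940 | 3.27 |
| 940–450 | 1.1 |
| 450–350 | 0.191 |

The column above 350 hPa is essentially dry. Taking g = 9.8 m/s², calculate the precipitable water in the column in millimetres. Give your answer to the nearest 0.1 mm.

PW ≈ 8.2 mm

Precipitable water is the column-integrated vapour mass per unit area: PW = (1/g) Σ q̄ Δp, with q in kg/kg and Δp in Pa (1 kg/m² of water = 1 mm).
Layer 1015–940 hPa: Δp = 75 hPa = 7500 Pa, q̄ = 0.00327 kg/kg → 0.00327 × 7500 / 9.8 = 2.50 mm
Layer 940–450 hPa: Δp = 490 hPa = 49000 Pa, q̄ = 0.0011 kg/kg → 0.0011 × 49000 / 9.8 = 5.50 mm
Layer 450–350 hPa: Δp = 100 hPa = 10000 Pa, q̄ = 0.000191 kg/kg → 0.000191 × 10000 / 9.8 = 0.19 mm
PW = 2.50 + 5.50 + 0.19 = 8.19 ≈ 8.2 mm.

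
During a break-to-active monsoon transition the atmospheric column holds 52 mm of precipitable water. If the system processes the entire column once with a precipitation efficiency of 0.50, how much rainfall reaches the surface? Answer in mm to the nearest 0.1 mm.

rainfall ≈ 26.0 mm

Rainfall = ε × PW = 0.50 × 52 = 26.0 mm.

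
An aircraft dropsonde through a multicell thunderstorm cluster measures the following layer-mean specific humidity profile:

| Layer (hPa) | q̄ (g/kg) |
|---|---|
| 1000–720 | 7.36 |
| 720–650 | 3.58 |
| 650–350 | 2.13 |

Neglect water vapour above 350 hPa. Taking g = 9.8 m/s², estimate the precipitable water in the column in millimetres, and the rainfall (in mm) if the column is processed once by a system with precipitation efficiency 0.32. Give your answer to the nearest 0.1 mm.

PW ≈ 30.1 mm; rainfall ≈ 9.6 mm

Precipitable water is the column-integrated vapour mass per unit area: PW = (1/g) Σ q̄ Δp, with q in kg/kg and Δp in Pa (1 kg/m² of water = 1 mm).
Layer 1000–720 hPa: Δp = 280 hPa = 28000 Pa, q̄ = 0.00736 kg/kg → 0.00736 × 28000 / 9.8 = 21.03 mm
Layer 720–650 hPa: Δp = 70 hPa = 7000 Pa, q̄ = 0.00358 kg/kg → 0.00358 × 7000 / 9.8 = 2.56 mm
Layer 650–350 hPa: Δp = 300 hPa = 30000 Pa, q̄ = 0.00213 kg/kg → 0.00213 × 30000 / 9.8 = 6.52 mm
PW = 21.03 + 2.56 + 6.52 = 30.11 ≈ 30.1 mm.
Rainfall = ε × PW = 0.32 × 30.1 = 9.6 mm.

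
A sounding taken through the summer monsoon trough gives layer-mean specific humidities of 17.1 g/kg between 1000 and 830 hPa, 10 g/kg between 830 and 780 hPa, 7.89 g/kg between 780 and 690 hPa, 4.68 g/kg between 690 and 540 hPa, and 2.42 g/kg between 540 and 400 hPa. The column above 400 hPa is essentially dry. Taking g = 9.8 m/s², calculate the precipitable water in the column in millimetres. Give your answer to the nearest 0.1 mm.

Precipitable water is the column-integrated vapour mass per unit area: PW = (1/g) Σ q̄ Δp, with q in kg/kg and Δp in Pa (1 kg/m² of water = 1 mm).
Layer 1000–830 hPa: Δp = 170 hPa = 17000 Pa, q̄ = 0.0171 kg/kg → 0.0171 × 17000 / 9.8 = 29.66 mm
Layer 830–780 hPa: Δp = 50 hPa = 5000 Pa, q̄ = 0.01 kg/kg → 0.01 × 5000 / 9.8 = 5.10 mm
Layer 780–690 hPa: Δp = 90 hPa = 9000 Pa, q̄ = 0.00789 kg/kg → 0.00789 × 9000 / 9.8 = 7.25 mm
Layer 690–540 hPa: Δp = 150 hPa = 15000 Pa, q̄ = 0.00468 kg/kg → 0.00468 × 15000 / 9.8 = 7.16 mm
Layer 540–400 hPa: Δp = 140 hPa = 14000 Pa, q̄ = 0.00242 kg/kg → 0.00242 × 14000 / 9.8 = 3.46 mm
PW = 29.66 + 5.10 + 7.25 + 7.16 + 3.46 = 52.63 ≈ 52.6 mm.

PW ≈ 52.6 mm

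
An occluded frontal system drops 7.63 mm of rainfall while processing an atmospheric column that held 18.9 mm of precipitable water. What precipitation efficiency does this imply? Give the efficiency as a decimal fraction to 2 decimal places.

ε ≈ 0.40

ε = rainfall / PW = 7.63 / 18.9 = 0.40.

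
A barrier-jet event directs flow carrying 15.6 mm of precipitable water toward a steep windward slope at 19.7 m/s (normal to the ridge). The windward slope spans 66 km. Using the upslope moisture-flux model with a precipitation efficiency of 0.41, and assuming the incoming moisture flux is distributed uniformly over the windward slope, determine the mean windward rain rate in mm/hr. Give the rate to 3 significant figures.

Incoming column moisture flux per unit ridge length: F = V × PW = 19.7 × 15.6 = 307.32 mm·m/s.
Spread over the 66 km slope with efficiency ε = 0.41: R = ε·F/W = 0.41 × 307.32 / 66000 m = 1.909e-03 mm/s.
R = 1.909e-03 × 3600 = 6.87 mm/hr.

R ≈ 6.87 mm/hr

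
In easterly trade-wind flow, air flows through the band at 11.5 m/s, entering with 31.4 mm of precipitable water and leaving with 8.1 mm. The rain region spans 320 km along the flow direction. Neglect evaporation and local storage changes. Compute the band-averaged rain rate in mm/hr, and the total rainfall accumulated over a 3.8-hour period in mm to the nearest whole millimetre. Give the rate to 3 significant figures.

R ≈ 3.01 mm/hr; total ≈ 11 mm

Column moisture flux per unit crosswind length is F = V × PW.
Inflow: F_in = 11.5 × 31.4 = 361.1 mm·m/s
Outflow: F_out = 11.5 × 8.1 = 93.15 mm·m/s
Steady-state rate R = (F_in − F_out)/L = (361.1 − 93.15) / 320000 m = 8.373e-04 mm/s.
R = 8.373e-04 × 3600 = 3.01 mm/hr.
Over 3.8 h: total = 3.01 × 3.8 = 11.438 ≈ 11 mm.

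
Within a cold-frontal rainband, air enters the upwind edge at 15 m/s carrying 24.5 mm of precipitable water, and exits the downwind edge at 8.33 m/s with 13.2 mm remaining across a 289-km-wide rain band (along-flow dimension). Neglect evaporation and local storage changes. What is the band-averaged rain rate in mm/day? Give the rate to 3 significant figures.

Column moisture flux per unit crosswind length is F = V × PW.
Inflow: F_in = 15 × 24.5 = 367.5 mm·m/s
Outflow: F_out = 8.33 × 13.2 = 109.956 mm·m/s
Steady-state rate R = (F_in − F_out)/L = (367.5 − 109.956) / 289000 m = 8.912e-04 mm/s.
R = 8.912e-04 × 3600 × 24 = 77.0 mm/day.

R ≈ 77.0 mm/day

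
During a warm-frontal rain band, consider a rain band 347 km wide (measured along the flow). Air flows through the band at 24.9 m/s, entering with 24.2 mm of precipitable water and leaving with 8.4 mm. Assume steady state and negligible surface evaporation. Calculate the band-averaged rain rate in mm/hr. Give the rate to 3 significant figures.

R ≈ 4.08 mm/hr

Column moisture flux per unit crosswind length is F = V × PW.
Inflow: F_in = 24.9 × 24.2 = 602.58 mm·m/s
Outflow: F_out = 24.9 × 8.4 = 209.16 mm·m/s
Steady-state rate R = (F_in − F_out)/L = (602.58 − 209.16) / 347000 m = 1.134e-03 mm/s.
R = 1.134e-03 × 3600 = 4.08 mm/hr.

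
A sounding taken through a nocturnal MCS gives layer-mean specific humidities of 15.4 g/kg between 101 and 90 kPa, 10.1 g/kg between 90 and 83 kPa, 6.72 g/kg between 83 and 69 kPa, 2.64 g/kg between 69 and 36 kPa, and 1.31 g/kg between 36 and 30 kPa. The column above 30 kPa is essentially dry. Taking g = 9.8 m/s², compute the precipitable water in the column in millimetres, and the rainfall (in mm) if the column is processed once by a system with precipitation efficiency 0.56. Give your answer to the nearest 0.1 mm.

Precipitable water is the column-integrated vapour mass per unit area: PW = (1/g) Σ q̄ Δp, with q in kg/kg and Δp in Pa (1 kg/m² of water = 1 mm).
Layer 101–90 kPa: Δp = 110 hPa = 11000 Pa, q̄ = 0.0154 kg/kg → 0.0154 × 11000 / 9.8 = 17.29 mm
Layer 90–83 kPa: Δp = 70 hPa = 7000 Pa, q̄ = 0.0101 kg/kg → 0.0101 × 7000 / 9.8 = 7.21 mm
Layer 83–69 kPa: Δp = 140 hPa = 14000 Pa, q̄ = 0.00672 kg/kg → 0.00672 × 14000 / 9.8 = 9.60 mm
Layer 69–36 kPa: Δp = 330 hPa = 33000 Pa, q̄ = 0.00264 kg/kg → 0.00264 × 33000 / 9.8 = 8.89 mm
Layer 36–30 kPa: Δp = 60 hPa = 6000 Pa, q̄ = 0.00131 kg/kg → 0.00131 × 6000 / 9.8 = 0.80 mm
PW = 17.29 + 7.21 + 9.60 + 8.89 + 0.80 = 43.79 ≈ 43.8 mm.
Rainfall = ε × PW = 0.56 × 43.8 = 24.5 mm.

PW ≈ 43.8 mm; rainfall ≈ 24.5 mm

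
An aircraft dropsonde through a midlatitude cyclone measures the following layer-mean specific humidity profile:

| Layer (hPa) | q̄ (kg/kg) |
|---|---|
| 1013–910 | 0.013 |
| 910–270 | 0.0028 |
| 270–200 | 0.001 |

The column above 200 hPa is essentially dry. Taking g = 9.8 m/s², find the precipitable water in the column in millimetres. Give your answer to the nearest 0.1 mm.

Precipitable water is the column-integrated vapour mass per unit area: PW = (1/g) Σ q̄ Δp, with q in kg/kg and Δp in Pa (1 kg/m² of water = 1 mm).
Layer 1013–910 hPa: Δp = 103 hPa = 10300 Pa, q̄ = 0.013 kg/kg → 0.013 × 10300 / 9.8 = 13.66 mm
Layer 910–270 hPa: Δp = 640 hPa = 64000 Pa, q̄ = 0.0028 kg/kg → 0.0028 × 64000 / 9.8 = 18.29 mm
Layer 270–200 hPa: Δp = 70 hPa = 7000 Pa, q̄ = 0.001 kg/kg → 0.001 × 7000 / 9.8 = 0.71 mm
PW = 13.66 + 18.29 + 0.71 = 32.66 ≈ 32.7 mm.

PW ≈ 32.7 mm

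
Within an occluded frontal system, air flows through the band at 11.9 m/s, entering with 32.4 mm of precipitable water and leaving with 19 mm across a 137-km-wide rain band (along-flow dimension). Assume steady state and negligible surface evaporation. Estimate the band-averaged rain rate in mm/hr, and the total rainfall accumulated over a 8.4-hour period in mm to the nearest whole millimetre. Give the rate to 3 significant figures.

Column moisture flux per unit crosswind length is F = V × PW.
Inflow: F_in = 11.9 × 32.4 = 385.56 mm·m/s
Outflow: F_out = 11.9 × 19 = 226.1 mm·m/s
Steady-state rate R = (F_in − F_out)/L = (385.56 − 226.1) / 137000 m = 1.164e-03 mm/s.
R = 1.164e-03 × 3600 = 4.19 mm/hr.
Over 8.4 h: total = 4.19 × 8.4 = 35.196 ≈ 35 mm.

R ≈ 4.19 mm/hr; total ≈ 35 mm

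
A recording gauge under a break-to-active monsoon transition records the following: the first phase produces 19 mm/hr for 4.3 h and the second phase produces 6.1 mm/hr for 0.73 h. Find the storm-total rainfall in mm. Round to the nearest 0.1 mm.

Total = Σ Rᵢ Δtᵢ = 19 × 4.3 + 6.1 × 0.73
      = 81.7 + 4.453 = 86.2 mm.

total ≈ 86.2 mm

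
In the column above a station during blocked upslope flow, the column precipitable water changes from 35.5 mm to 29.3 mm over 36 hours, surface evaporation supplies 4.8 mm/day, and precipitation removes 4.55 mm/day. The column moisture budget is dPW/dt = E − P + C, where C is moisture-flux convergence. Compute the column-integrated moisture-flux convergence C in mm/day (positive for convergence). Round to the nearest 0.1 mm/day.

C ≈ -4.4 mm/day

dPW/dt = (29.3 − 35.5) mm / (36/24 day) = -4.133 mm/day.
C = dPW/dt − E + P = (-4.133) − 4.8 + 4.55 = -4.4 mm/day.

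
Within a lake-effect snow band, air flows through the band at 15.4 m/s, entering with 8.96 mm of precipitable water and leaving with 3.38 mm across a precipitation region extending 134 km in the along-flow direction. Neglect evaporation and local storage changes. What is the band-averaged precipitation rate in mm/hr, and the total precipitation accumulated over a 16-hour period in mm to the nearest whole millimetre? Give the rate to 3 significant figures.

R ≈ 2.31 mm/hr; total ≈ 37 mm

Column moisture flux per unit crosswind length is F = V × PW.
Inflow: F_in = 15.4 × 8.96 = 137.984 mm·m/s
Outflow: F_out = 15.4 × 3.38 = 52.052 mm·m/s
Steady-state rate R = (F_in − F_out)/L = (137.984 − 52.052) / 134000 m = 6.413e-04 mm/s.
R = 6.413e-04 × 3600 = 2.31 mm/hr.
Over 16 h: total = 2.31 × 16 = 36.96 ≈ 37 mm.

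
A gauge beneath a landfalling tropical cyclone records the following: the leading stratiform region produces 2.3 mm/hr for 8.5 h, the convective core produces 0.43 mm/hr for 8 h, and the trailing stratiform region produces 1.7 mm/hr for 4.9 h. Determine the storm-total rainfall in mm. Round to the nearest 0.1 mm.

total ≈ 31.3 mm

Total = Σ Rᵢ Δtᵢ = 2.3 × 8.5 + 0.43 × 8 + 1.7 × 4.9
      = 19.55 + 3.44 + 8.33 = 31.3 mm.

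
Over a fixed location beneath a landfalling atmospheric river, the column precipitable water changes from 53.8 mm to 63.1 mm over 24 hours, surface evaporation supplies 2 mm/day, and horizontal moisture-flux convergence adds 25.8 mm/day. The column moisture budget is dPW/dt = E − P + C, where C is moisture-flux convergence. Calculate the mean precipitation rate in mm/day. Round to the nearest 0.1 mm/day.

P ≈ 18.5 mm/day

dPW/dt = (63.1 − 53.8) mm / (24/24 day) = +9.300 mm/day.
P = E + C − dPW/dt = 2 + (25.8) − (+9.300) = 18.5 mm/day.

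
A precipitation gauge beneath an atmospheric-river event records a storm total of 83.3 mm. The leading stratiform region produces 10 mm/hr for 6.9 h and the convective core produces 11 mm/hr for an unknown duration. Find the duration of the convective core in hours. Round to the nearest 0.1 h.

Known phases: 10 × 6.9 = 69 mm.
Remaining depth = 83.3 − 69 = 14.3 mm.
Duration = 14.3 / 11 = 1.3 h.

duration ≈ 1.3 h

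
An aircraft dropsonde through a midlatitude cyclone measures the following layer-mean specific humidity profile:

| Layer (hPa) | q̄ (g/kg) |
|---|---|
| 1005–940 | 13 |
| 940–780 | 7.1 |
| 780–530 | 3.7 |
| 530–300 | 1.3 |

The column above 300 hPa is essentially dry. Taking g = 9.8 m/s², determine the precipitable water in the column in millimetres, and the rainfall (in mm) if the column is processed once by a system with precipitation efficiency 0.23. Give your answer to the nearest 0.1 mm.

Precipitable water is the column-integrated vapour mass per unit area: PW = (1/g) Σ q̄ Δp, with q in kg/kg and Δp in Pa (1 kg/m² of water = 1 mm).
Layer 1005–940 hPa: Δp = 65 hPa = 6500 Pa, q̄ = 0.013 kg/kg → 0.013 × 6500 / 9.8 = 8.62 mm
Layer 940–780 hPa: Δp = 160 hPa = 16000 Pa, q̄ = 0.0071 kg/kg → 0.0071 × 16000 / 9.8 = 11.59 mm
Layer 780–530 hPa: Δp = 250 hPa = 25000 Pa, q̄ = 0.0037 kg/kg → 0.0037 × 25000 / 9.8 = 9.44 mm
Layer 530–300 hPa: Δp = 230 hPa = 23000 Pa, q̄ = 0.0013 kg/kg → 0.0013 × 23000 / 9.8 = 3.05 mm
PW = 8.62 + 11.59 + 9.44 + 3.05 = 32.70 ≈ 32.7 mm.
Rainfall = ε × PW = 0.23 × 32.7 = 7.5 mm.

PW ≈ 32.7 mm; rainfall ≈ 7.5 mm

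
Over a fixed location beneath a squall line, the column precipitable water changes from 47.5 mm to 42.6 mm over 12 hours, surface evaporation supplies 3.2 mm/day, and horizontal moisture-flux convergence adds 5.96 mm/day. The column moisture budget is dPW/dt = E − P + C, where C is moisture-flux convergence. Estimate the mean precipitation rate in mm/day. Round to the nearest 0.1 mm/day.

dPW/dt = (42.6 − 47.5) mm / (12/24 day) = -9.800 mm/day.
P = E + C − dPW/dt = 3.2 + (5.96) − (-9.800) = 19.0 mm/day.

P ≈ 19.0 mm/day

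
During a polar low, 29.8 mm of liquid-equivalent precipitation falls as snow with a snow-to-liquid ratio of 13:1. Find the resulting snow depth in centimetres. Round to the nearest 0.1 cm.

Snow depth = liquid × ratio = 29.8 mm × 13 = 387.4 mm = 38.7 cm.

snow depth ≈ 38.7 cm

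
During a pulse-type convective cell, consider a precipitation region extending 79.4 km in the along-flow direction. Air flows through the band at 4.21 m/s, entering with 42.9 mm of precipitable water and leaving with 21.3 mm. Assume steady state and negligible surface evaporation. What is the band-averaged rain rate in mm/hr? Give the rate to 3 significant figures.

R ≈ 4.12 mm/hr

Column moisture flux per unit crosswind length is F = V × PW.
Inflow: F_in = 4.21 × 42.9 = 180.609 mm·m/s
Outflow: F_out = 4.21 × 21.3 = 89.673 mm·m/s
Steady-state rate R = (F_in − F_out)/L = (180.609 − 89.673) / 79400 m = 1.145e-03 mm/s.
R = 1.145e-03 × 3600 = 4.12 mm/hr.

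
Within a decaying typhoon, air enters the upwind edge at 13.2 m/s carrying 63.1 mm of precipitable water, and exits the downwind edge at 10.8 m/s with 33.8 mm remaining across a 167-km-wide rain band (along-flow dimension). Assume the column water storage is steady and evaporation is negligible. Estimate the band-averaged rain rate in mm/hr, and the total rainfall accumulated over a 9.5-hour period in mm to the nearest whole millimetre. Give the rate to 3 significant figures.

Column moisture flux per unit crosswind length is F = V × PW.
Inflow: F_in = 13.2 × 63.1 = 832.92 mm·m/s
Outflow: F_out = 10.8 × 33.8 = 365.04 mm·m/s
Steady-state rate R = (F_in − F_out)/L = (832.92 − 365.04) / 167000 m = 2.802e-03 mm/s.
R = 2.802e-03 × 3600 = 10.1 mm/hr.
Over 9.5 h: total = 10.1 × 9.5 = 95.95 ≈ 96 mm.

R ≈ 10.1 mm/hr; total ≈ 96 mm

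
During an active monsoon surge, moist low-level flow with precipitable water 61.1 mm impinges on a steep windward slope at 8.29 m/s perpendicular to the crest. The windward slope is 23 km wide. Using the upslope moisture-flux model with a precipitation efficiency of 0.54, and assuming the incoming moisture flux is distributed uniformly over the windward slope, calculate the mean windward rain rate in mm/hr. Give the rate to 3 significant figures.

Incoming column moisture flux per unit ridge length: F = V × PW = 8.29 × 61.1 = 506.519 mm·m/s.
Spread over the 23 km slope with efficiency ε = 0.54: R = ε·F/W = 0.54 × 506.519 / 23000 m = 1.189e-02 mm/s.
R = 1.189e-02 × 3600 = 42.8 mm/hr.

R ≈ 42.8 mm/hr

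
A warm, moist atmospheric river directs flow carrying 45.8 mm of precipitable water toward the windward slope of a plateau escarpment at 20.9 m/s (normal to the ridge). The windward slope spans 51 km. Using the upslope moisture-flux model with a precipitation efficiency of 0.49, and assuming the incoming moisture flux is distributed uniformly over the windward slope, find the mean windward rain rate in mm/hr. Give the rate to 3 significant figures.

Incoming column moisture flux per unit ridge length: F = V × PW = 20.9 × 45.8 = 957.22 mm·m/s.
Spread over the 51 km slope with efficiency ε = 0.49: R = ε·F/W = 0.49 × 957.22 / 51000 m = 9.197e-03 mm/s.
R = 9.197e-03 × 3600 = 33.1 mm/hr.

R ≈ 33.1 mm/hr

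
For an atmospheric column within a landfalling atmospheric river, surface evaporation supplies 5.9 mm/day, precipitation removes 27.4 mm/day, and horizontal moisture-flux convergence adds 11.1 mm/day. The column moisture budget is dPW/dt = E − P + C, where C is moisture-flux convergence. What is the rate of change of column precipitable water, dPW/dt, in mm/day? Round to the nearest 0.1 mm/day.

dPW/dt = E − P + C = 5.9 − 27.4 + (11.1) = -10.4 mm/day.

dPW/dt ≈ -10.4 mm/day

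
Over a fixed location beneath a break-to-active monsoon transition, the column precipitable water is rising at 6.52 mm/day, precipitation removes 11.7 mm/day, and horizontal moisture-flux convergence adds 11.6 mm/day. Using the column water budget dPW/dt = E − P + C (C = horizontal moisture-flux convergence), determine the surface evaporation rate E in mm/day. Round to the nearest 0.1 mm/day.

dPW/dt = +6.52 mm/day.
E = dPW/dt + P − C = (+6.52) + 11.7 − (11.6) = 6.6 mm/day.

E ≈ 6.6 mm/day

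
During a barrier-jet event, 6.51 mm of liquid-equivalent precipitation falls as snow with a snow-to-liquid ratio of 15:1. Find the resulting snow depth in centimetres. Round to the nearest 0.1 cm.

Snow depth = liquid × ratio = 6.51 mm × 15 = 97.65 mm = 9.8 cm.

snow depth ≈ 9.8 cm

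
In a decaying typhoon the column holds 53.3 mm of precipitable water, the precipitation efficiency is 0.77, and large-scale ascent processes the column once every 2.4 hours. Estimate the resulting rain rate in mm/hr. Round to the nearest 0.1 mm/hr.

Each overturning extracts ε × PW = 0.77 × 53.3 = 41.041 mm.
Rate = ε·PW / τ = 41.041 / 2.4 h = 17.1 mm/hr.

R ≈ 17.1 mm/hr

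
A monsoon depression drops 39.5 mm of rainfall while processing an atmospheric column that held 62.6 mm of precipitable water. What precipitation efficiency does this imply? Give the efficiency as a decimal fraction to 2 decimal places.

ε ≈ 0.63

ε = rainfall / PW = 39.5 / 62.6 = 0.63.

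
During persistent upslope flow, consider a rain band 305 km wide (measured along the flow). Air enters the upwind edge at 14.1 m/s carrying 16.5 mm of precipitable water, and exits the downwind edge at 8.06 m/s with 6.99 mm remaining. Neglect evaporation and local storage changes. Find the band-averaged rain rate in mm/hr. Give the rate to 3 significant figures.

Column moisture flux per unit crosswind length is F = V × PW.
Inflow: F_in = 14.1 × 16.5 = 232.65 mm·m/s
Outflow: F_out = 8.06 × 6.99 = 56.3394 mm·m/s
Steady-state rate R = (F_in − F_out)/L = (232.65 − 56.3394) / 305000 m = 5.781e-04 mm/s.
R = 5.781e-04 × 3600 = 2.08 mm/hr.

R ≈ 2.08 mm/hr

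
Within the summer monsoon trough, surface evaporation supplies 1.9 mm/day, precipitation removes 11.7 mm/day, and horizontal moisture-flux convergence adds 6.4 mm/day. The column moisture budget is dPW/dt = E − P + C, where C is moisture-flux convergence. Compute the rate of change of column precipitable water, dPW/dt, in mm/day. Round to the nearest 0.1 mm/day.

dPW/dt ≈ -3.4 mm/day

dPW/dt = E − P + C = 1.9 − 11.7 + (6.4) = -3.4 mm/day.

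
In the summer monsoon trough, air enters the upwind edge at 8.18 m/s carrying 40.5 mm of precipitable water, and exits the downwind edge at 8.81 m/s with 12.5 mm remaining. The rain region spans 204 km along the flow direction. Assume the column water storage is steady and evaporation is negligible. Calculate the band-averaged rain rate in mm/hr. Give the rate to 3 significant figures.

R ≈ 3.90 mm/hr

Column moisture flux per unit crosswind length is F = V × PW.
Inflow: F_in = 8.18 × 40.5 = 331.29 mm·m/s
Outflow: F_out = 8.81 × 12.5 = 110.125 mm·m/s
Steady-state rate R = (F_in − F_out)/L = (331.29 − 110.125) / 204000 m = 1.084e-03 mm/s.
R = 1.084e-03 × 3600 = 3.90 mm/hr.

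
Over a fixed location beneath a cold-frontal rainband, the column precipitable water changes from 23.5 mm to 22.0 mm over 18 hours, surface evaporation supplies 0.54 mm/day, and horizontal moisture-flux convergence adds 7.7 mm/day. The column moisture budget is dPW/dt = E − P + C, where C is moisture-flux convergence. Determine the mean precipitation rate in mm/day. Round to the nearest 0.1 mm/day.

dPW/dt = (22.0 − 23.5) mm / (18/24 day) = -2.000 mm/day.
P = E + C − dPW/dt = 0.54 + (7.7) − (-2.000) = 10.2 mm/day.

P ≈ 10.2 mm/day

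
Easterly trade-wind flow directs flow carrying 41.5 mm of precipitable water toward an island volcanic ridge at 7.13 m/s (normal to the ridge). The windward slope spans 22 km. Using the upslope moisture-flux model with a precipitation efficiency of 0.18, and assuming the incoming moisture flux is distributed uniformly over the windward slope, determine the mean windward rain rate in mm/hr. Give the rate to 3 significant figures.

R ≈ 8.72 mm/hr

Incoming column moisture flux per unit ridge length: F = V × PW = 7.13 × 41.5 = 295.895 mm·m/s.
Spread over the 22 km slope with efficiency ε = 0.18: R = ε·F/W = 0.18 × 295.895 / 22000 m = 2.421e-03 mm/s.
R = 2.421e-03 × 3600 = 8.72 mm/hr.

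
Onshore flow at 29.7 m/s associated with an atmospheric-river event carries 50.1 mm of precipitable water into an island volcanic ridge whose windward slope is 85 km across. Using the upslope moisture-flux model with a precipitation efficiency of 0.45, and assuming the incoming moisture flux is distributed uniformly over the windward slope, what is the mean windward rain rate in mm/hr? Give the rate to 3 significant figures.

R ≈ 28.4 mm/hr

Incoming column moisture flux per unit ridge length: F = V × PW = 29.7 × 50.1 = 1487.97 mm·m/s.
Spread over the 85 km slope with efficiency ε = 0.45: R = ε·F/W = 0.45 × 1487.97 / 85000 m = 7.877e-03 mm/s.
R = 7.877e-03 × 3600 = 28.4 mm/hr.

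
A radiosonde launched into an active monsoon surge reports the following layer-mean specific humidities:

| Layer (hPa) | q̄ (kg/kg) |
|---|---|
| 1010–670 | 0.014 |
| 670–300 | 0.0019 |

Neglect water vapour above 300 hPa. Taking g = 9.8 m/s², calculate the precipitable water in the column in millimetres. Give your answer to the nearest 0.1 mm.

Precipitable water is the column-integrated vapour mass per unit area: PW = (1/g) Σ q̄ Δp, with q in kg/kg and Δp in Pa (1 kg/m² of water = 1 mm).
Layer 1010–670 hPa: Δp = 340 hPa = 34000 Pa, q̄ = 0.014 kg/kg → 0.014 × 34000 / 9.8 = 48.57 mm
Layer 670–300 hPa: Δp = 370 hPa = 37000 Pa, q̄ = 0.0019 kg/kg → 0.0019 × 37000 / 9.8 = 7.17 mm
PW = 48.57 + 7.17 = 55.74 ≈ 55.7 mm.

PW ≈ 55.7 mm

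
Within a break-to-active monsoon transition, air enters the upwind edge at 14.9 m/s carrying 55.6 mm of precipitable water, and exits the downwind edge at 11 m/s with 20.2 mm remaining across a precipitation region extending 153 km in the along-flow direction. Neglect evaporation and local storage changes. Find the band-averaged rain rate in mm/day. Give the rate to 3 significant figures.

Column moisture flux per unit crosswind length is F = V × PW.
Inflow: F_in = 14.9 × 55.6 = 828.44 mm·m/s
Outflow: F_out = 11 × 20.2 = 222.2 mm·m/s
Steady-state rate R = (F_in − F_out)/L = (828.44 − 222.2) / 153000 m = 3.962e-03 mm/s.
R = 3.962e-03 × 3600 × 24 = 342 mm/day.

R ≈ 342 mm/day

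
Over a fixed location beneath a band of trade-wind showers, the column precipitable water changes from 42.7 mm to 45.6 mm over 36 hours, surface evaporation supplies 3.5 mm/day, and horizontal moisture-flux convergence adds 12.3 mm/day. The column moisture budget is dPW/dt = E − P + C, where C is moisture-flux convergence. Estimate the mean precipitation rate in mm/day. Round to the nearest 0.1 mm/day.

dPW/dt = (45.6 − 42.7) mm / (36/24 day) = +1.933 mm/day.
P = E + C − dPW/dt = 3.5 + (12.3) − (+1.933) = 13.9 mm/day.

P ≈ 13.9 mm/day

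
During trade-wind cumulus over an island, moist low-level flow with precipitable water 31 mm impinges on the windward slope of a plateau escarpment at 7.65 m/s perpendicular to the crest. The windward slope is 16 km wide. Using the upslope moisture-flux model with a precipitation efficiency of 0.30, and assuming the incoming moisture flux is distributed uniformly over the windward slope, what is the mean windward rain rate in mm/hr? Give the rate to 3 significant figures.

R ≈ 16.0 mm/hr

Incoming column moisture flux per unit ridge length: F = V × PW = 7.65 × 31 = 237.15 mm·m/s.
Spread over the 16 km slope with efficiency ε = 0.30: R = ε·F/W = 0.30 × 237.15 / 16000 m = 4.447e-03 mm/s.
R = 4.447e-03 × 3600 = 16.0 mm/hr.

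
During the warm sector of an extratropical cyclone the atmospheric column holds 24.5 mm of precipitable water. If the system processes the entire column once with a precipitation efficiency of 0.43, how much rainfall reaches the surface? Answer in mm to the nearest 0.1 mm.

rainfall ≈ 10.5 mm

Rainfall = ε × PW = 0.43 × 24.5 = 10.5 mm.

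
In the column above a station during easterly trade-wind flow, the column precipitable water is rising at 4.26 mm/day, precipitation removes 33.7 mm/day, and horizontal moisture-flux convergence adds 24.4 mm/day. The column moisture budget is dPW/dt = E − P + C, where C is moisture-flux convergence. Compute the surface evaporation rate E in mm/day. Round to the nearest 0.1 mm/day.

E ≈ 13.6 mm/day

dPW/dt = +4.26 mm/day.
E = dPW/dt + P − C = (+4.26) + 33.7 − (24.4) = 13.6 mm/day.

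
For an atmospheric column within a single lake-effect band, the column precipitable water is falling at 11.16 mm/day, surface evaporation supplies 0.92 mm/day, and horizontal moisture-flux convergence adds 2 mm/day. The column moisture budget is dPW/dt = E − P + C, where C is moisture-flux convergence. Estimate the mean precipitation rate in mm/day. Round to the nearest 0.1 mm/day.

P ≈ 14.1 mm/day

dPW/dt = -11.16 mm/day.
P = E + C − dPW/dt = 0.92 + (2) − (-11.16) = 14.1 mm/day.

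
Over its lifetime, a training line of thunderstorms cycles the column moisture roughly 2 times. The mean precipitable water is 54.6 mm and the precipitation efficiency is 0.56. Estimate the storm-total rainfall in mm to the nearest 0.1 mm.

Each cycle deposits ε × PW = 0.56 × 54.6 = 30.576 mm.
Over 2 cycles: 2 × 30.576 = 61.2 mm.

rainfall ≈ 61.2 mm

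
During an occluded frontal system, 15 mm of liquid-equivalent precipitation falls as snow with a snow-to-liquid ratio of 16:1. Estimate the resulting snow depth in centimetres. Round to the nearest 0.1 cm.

Snow depth = liquid × ratio = 15 mm × 16 = 240 mm = 24.0 cm.

snow depth ≈ 24.0 cm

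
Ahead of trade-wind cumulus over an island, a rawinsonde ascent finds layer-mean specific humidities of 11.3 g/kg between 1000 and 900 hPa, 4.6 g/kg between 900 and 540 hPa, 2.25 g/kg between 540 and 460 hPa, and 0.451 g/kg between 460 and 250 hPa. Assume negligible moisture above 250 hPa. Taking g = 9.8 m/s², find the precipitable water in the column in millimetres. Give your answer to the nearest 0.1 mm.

PW ≈ 31.2 mm

Precipitable water is the column-integrated vapour mass per unit area: PW = (1/g) Σ q̄ Δp, with q in kg/kg and Δp in Pa (1 kg/m² of water = 1 mm).
Layer 1000–900 hPa: Δp = 100 hPa = 10000 Pa, q̄ = 0.0113 kg/kg → 0.0113 × 10000 / 9.8 = 11.53 mm
Layer 900–540 hPa: Δp = 360 hPa = 36000 Pa, q̄ = 0.0046 kg/kg → 0.0046 × 36000 / 9.8 = 16.90 mm
Layer 540–460 hPa: Δp = 80 hPa = 8000 Pa, q̄ = 0.00225 kg/kg → 0.00225 × 8000 / 9.8 = 1.84 mm
Layer 460–250 hPa: Δp = 210 hPa = 21000 Pa, q̄ = 0.000451 kg/kg → 0.000451 × 21000 / 9.8 = 0.97 mm
PW = 11.53 + 16.90 + 1.84 + 0.97 = 31.24 ≈ 31.2 mm.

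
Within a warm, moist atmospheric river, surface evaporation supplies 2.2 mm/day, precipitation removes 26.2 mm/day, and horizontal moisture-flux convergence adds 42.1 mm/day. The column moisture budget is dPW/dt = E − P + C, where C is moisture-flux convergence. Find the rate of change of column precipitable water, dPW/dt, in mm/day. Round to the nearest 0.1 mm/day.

dPW/dt ≈ 18.1 mm/day

dPW/dt = E − P + C = 2.2 − 26.2 + (42.1) = 18.1 mm/day.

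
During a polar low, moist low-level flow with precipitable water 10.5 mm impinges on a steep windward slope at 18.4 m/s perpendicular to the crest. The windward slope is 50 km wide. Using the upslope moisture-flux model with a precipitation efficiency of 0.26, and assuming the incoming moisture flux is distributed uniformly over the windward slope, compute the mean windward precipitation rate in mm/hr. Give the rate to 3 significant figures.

R ≈ 3.62 mm/hr

Incoming column moisture flux per unit ridge length: F = V × PW = 18.4 × 10.5 = 193.2 mm·m/s.
Spread over the 50 km slope with efficiency ε = 0.26: R = ε·F/W = 0.26 × 193.2 / 50000 m = 1.005e-03 mm/s.
R = 1.005e-03 × 3600 = 3.62 mm/hr.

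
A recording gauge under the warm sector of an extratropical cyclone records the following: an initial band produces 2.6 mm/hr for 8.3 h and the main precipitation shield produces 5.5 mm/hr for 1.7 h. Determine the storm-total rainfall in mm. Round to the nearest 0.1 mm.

Total = Σ Rᵢ Δtᵢ = 2.6 × 8.3 + 5.5 × 1.7
      = 21.58 + 9.35 = 30.9 mm.

total ≈ 30.9 mm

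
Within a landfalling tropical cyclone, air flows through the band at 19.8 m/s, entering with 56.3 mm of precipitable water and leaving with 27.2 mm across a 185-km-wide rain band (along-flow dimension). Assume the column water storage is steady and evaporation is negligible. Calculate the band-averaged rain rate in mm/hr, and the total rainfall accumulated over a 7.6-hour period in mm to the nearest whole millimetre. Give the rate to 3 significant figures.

R ≈ 11.2 mm/hr; total ≈ 85 mm

Column moisture flux per unit crosswind length is F = V × PW.
Inflow: F_in = 19.8 × 56.3 = 1114.74 mm·m/s
Outflow: F_out = 19.8 × 27.2 = 538.56 mm·m/s
Steady-state rate R = (F_in − F_out)/L = (1114.74 − 538.56) / 185000 m = 3.114e-03 mm/s.
R = 3.114e-03 × 3600 = 11.2 mm/hr.
Over 7.6 h: total = 11.2 × 7.6 = 85.12 ≈ 85 mm.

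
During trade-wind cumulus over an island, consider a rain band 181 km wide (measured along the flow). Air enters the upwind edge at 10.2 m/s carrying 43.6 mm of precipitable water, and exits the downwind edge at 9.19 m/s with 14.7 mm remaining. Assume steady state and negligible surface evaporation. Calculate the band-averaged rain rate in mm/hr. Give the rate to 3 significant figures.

Column moisture flux per unit crosswind length is F = V × PW.
Inflow: F_in = 10.2 × 43.6 = 444.72 mm·m/s
Outflow: F_out = 9.19 × 14.7 = 135.093 mm·m/s
Steady-state rate R = (F_in − F_out)/L = (444.72 − 135.093) / 181000 m = 1.711e-03 mm/s.
R = 1.711e-03 × 3600 = 6.16 mm/hr.

R ≈ 6.16 mm/hr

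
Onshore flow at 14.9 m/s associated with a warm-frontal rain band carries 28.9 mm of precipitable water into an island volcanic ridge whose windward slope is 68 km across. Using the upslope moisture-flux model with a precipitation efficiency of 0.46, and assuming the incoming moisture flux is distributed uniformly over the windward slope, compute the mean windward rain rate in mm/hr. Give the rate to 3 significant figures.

R ≈ 10.5 mm/hr

Incoming column moisture flux per unit ridge length: F = V × PW = 14.9 × 28.9 = 430.61 mm·m/s.
Spread over the 68 km slope with efficiency ε = 0.46: R = ε·F/W = 0.46 × 430.61 / 68000 m = 2.913e-03 mm/s.
R = 2.913e-03 × 3600 = 10.5 mm/hr.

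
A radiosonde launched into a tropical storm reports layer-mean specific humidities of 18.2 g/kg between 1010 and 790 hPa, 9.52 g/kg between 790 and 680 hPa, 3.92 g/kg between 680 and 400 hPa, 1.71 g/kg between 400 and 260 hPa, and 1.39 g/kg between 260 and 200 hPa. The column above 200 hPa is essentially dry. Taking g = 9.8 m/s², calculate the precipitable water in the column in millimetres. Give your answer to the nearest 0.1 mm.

Precipitable water is the column-integrated vapour mass per unit area: PW = (1/g) Σ q̄ Δp, with q in kg/kg and Δp in Pa (1 kg/m² of water = 1 mm).
Layer 1010–790 hPa: Δp = 220 hPa = 22000 Pa, q̄ = 0.0182 kg/kg → 0.0182 × 22000 / 9.8 = 40.86 mm
Layer 790–680 hPa: Δp = 110 hPa = 11000 Pa, q̄ = 0.00952 kg/kg → 0.00952 × 11000 / 9.8 = 10.69 mm
Layer 680–400 hPa: Δp = 280 hPa = 28000 Pa, q̄ = 0.00392 kg/kg → 0.00392 × 28000 / 9.8 = 11.20 mm
Layer 400–260 hPa: Δp = 140 hPa = 14000 Pa, q̄ = 0.00171 kg/kg → 0.00171 × 14000 / 9.8 = 2.44 mm
Layer 260–200 hPa: Δp = 60 hPa = 6000 Pa, q̄ = 0.00139 kg/kg → 0.00139 × 6000 / 9.8 = 0.85 mm
PW = 40.86 + 10.69 + 11.20 + 2.44 + 0.85 = 66.04 ≈ 66.0 mm.

PW ≈ 66.0 mm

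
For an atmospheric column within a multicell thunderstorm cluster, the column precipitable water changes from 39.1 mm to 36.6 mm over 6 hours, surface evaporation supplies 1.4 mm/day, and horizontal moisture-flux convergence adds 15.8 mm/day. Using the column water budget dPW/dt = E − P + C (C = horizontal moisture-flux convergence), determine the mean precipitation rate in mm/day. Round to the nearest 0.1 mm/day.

dPW/dt = (36.6 − 39.1) mm / (6/24 day) = -10.000 mm/day.
P = E + C − dPW/dt = 1.4 + (15.8) − (-10.000) = 27.2 mm/day.

P ≈ 27.2 mm/day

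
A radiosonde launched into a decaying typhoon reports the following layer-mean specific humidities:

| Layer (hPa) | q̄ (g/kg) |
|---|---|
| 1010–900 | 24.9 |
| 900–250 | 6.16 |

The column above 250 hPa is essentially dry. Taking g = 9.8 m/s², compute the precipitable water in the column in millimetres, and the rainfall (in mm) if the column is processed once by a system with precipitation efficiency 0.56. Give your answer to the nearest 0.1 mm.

Precipitable water is the column-integrated vapour mass per unit area: PW = (1/g) Σ q̄ Δp, with q in kg/kg and Δp in Pa (1 kg/m² of water = 1 mm).
Layer 1010–900 hPa: Δp = 110 hPa = 11000 Pa, q̄ = 0.0249 kg/kg → 0.0249 × 11000 / 9.8 = 27.95 mm
Layer 900–250 hPa: Δp = 650 hPa = 65000 Pa, q̄ = 0.00616 kg/kg → 0.00616 × 65000 / 9.8 = 40.86 mm
PW = 27.95 + 40.86 = 68.81 ≈ 68.8 mm.
Rainfall = ε × PW = 0.56 × 68.8 = 38.5 mm.

PW ≈ 68.8 mm; rainfall ≈ 38.5 mm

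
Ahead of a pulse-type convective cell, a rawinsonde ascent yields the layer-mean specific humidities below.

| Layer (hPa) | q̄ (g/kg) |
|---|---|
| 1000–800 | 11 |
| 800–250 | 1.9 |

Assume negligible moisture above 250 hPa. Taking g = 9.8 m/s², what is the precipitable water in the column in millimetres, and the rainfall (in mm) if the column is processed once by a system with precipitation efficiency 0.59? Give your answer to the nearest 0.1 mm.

PW ≈ 33.1 mm; rainfall ≈ 19.5 mm

Precipitable water is the column-integrated vapour mass per unit area: PW = (1/g) Σ q̄ Δp, with q in kg/kg and Δp in Pa (1 kg/m² of water = 1 mm).
Layer 1000–800 hPa: Δp = 200 hPa = 20000 Pa, q̄ = 0.011 kg/kg → 0.011 × 20000 / 9.8 = 22.45 mm
Layer 800–250 hPa: Δp = 550 hPa = 55000 Pa, q̄ = 0.0019 kg/kg → 0.0019 × 55000 / 9.8 = 10.66 mm
PW = 22.45 + 10.66 = 33.11 ≈ 33.1 mm.
Rainfall = ε × PW = 0.59 × 33.1 = 19.5 mm.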